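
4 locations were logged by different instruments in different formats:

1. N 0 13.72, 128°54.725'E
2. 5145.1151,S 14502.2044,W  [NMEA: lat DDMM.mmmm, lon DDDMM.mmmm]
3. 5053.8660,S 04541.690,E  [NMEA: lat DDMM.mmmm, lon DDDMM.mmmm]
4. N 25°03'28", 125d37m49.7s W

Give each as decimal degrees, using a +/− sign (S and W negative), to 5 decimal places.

1. 0.22867, 128.91208
2. -51.75192, -145.03674
3. -50.89777, 45.69483
4. 25.05778, -125.63047

Point 1:
  Latitude: 0 + 13.72/60 = 0.228667
  N ⇒ keep positive
  Longitude: 128 + 54.725/60 = 128.912083
  E ⇒ keep positive
Point 2:
  Lat: split at 2 digits → 51° and 45.1151′; 51 + 45.1151/60 = 51.751918
  S ⇒ negate
  Lon: degrees = first 3 digits = 145, minutes = 2.2044; 145 + 2.2044/60 = 145.036740
  W → negative
Point 3:
  φ: degrees = first 2 digits = 50, minutes = 53.866; 50 + 53.866/60 = 50.897767
  S → negative
  Longitude: split at 3 digits → 045° and 41.69′; 45 + 41.69/60 = 45.694833
  E → positive
Point 4:
  φ: 3′ + 28″ = 3.46667′; 25 + 3.46667/60 = 25.057778
  N → positive
  λ: 125 + 37/60 + 49.7/3600 = 125.630472
  W → negative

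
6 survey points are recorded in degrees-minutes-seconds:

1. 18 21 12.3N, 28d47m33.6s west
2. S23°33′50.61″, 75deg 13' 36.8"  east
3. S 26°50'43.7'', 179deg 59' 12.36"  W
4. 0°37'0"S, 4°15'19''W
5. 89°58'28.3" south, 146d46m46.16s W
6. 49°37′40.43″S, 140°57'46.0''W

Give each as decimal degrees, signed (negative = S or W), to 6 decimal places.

Point 1:
  Latitude: 21′ + 12.3″ = 21.20500′; 18 + 21.20500/60 = 18.3534167
  N → positive
  Lon: 28 + 47/60 + 33.6/3600 = 28.7926667
  W ⇒ negate
Point 2:
  Lat: 23 + 33/60 + 50.61/3600 = 23.5640583
  hemisphere S, so the sign is −
  λ: 13′ + 36.8″ = 13.61333′; 75 + 13.61333/60 = 75.2268889
  E ⇒ keep positive
Point 3:
  Latitude: 50′ + 43.7″ = 50.72833′; 26 + 50.72833/60 = 26.8454722
  hemisphere S, so the sign is −
  λ: 59′ + 12.36″ = 59.20600′; 179 + 59.20600/60 = 179.9867667
  W ⇒ negate
Point 4:
  Lat: 0 + 37/60 + 0/3600 = 0.6166667
  S ⇒ negate
  λ: 4 + 15/60 + 19/3600 = 4.2552778
  W ⇒ negate
Point 5:
  Latitude: 89° + 58/60 + 28.3/3600 = 89 + 0.966667 + 0.007861 = 89.9745278
  hemisphere S, so the sign is −
  Lon: 146 + 46/60 + 46.16/3600 = 146.7794889
  W → negative
Point 6:
  φ: 37′ + 40.43″ = 37.67383′; 49 + 37.67383/60 = 49.6278972
  S → negative
  Longitude: 140 + 57/60 + 46/3600 = 140.9627778
  W ⇒ negate

1. 18.353417, -28.792667
2. -23.564058, 75.226889
3. -26.845472, -179.986767
4. -0.616667, -4.255278
5. -89.974528, -146.779489
6. -49.627897, -140.962778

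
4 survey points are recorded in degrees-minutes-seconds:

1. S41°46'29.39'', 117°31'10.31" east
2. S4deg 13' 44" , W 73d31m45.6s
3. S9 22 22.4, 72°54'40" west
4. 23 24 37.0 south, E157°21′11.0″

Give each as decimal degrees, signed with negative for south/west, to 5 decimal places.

1. -41.77483, 117.51953
2. -4.22889, -73.52933
3. -9.37289, -72.91111
4. -23.41028, 157.35306

Point 1:
  Latitude: 46′ + 29.39″ = 46.48983′; 41 + 46.48983/60 = 41.774831
  hemisphere S, so the sign is −
  Lon: 117 + 31/60 + 10.31/3600 = 117.519531
  E → positive
Point 2:
  Latitude: 4 + 13/60 + 44/3600 = 4.228889
  S ⇒ negate
  Lon: 73° + 31/60 + 45.6/3600 = 73 + 0.516667 + 0.012667 = 73.529333
  W ⇒ negate
Point 3:
  Lat: 22′ + 22.4″ = 22.37333′; 9 + 22.37333/60 = 9.372889
  S ⇒ negate
  λ: 72° + 54/60 + 40/3600 = 72 + 0.900000 + 0.011111 = 72.911111
  hemisphere W, so the sign is −
Point 4:
  Latitude: 23 + 24/60 + 37/3600 = 23.410278
  hemisphere S, so the sign is −
  λ: 157 + 21/60 + 11/3600 = 157.353056
  E ⇒ keep positive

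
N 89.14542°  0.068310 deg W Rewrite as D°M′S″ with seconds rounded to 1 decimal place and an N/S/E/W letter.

89°08′43.5″ N, 0°04′5.9″ W

Lat: 0.145420 × 60 = 8.72520′ → 8′, remainder × 60 = 43.512″
Longitude: whole degrees 0; 4.09860′ → 4′ and 5.916″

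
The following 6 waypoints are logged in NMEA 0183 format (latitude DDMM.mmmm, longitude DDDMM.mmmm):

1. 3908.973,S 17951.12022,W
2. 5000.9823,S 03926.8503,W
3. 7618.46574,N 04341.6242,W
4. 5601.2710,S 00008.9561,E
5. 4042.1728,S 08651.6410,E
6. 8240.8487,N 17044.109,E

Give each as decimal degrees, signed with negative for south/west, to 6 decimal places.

1. -39.149550, -179.852004
2. -50.016372, -39.447505
3. 76.307762, -43.693737
4. -56.021183, 0.149268
5. -40.702880, 86.860683
6. 82.680812, 170.735150

Point 1:
  Latitude: split at 2 digits → 39° and 8.973′; 39 + 8.973/60 = 39.1495500
  S → negative
  Longitude: split at 3 digits → 179° and 51.12022′; 179 + 51.12022/60 = 179.8520037
  W → negative
Point 2:
  Latitude: split at 2 digits → 50° and 0.9823′; 50 + 0.9823/60 = 50.0163717
  S ⇒ negate
  Longitude: split at 3 digits → 039° and 26.8503′; 39 + 26.8503/60 = 39.4475050
  W ⇒ negate
Point 3:
  φ: split at 2 digits → 76° and 18.46574′; 76 + 18.46574/60 = 76.3077623
  N → positive
  Lon: split at 3 digits → 043° and 41.6242′; 43 + 41.6242/60 = 43.6937367
  W → negative
Point 4:
  Lat: split at 2 digits → 56° and 1.271′; 56 + 1.271/60 = 56.0211833
  S → negative
  λ: degrees = first 3 digits = 0, minutes = 8.9561; 0 + 8.9561/60 = 0.1492683
  E → positive
Point 5:
  Lat: split at 2 digits → 40° and 42.1728′; 40 + 42.1728/60 = 40.7028800
  S ⇒ negate
  Longitude: split at 3 digits → 086° and 51.641′; 86 + 51.641/60 = 86.8606833
  E ⇒ keep positive
Point 6:
  φ: degrees = first 2 digits = 82, minutes = 40.8487; 82 + 40.8487/60 = 82.6808117
  N → positive
  Lon: degrees = first 3 digits = 170, minutes = 44.109; 170 + 44.109/60 = 170.7351500
  E → positive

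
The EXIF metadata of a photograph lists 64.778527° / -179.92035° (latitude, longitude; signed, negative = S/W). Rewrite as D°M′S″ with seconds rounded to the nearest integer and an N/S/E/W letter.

64°46′43″ N, 179°55′13″ W

φ: whole degrees 64; 46.71162′ → 46′ and 42.70″
Longitude is negative → W; |value| = 179.920350
Longitude: whole degrees 179; 55.22100′ → 55′ and 13.26″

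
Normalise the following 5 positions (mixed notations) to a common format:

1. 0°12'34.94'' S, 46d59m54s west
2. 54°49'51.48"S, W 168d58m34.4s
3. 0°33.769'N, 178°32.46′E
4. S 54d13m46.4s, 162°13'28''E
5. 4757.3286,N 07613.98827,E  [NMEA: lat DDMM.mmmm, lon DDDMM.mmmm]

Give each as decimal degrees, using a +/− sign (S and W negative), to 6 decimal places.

Point 1:
  φ: 0° + 12/60 + 34.94/3600 = 0 + 0.200000 + 0.009706 = 0.2097056
  hemisphere S, so the sign is −
  Lon: 46° + 59/60 + 54/3600 = 46 + 0.983333 + 0.015000 = 46.9983333
  W ⇒ negate
Point 2:
  φ: 49′ + 51.48″ = 49.85800′; 54 + 49.85800/60 = 54.8309667
  S → negative
  Longitude: 168° + 58/60 + 34.4/3600 = 168 + 0.966667 + 0.009556 = 168.9762222
  W → negative
Point 3:
  Lat: 33.769′ = 0.562817°; total 0.5628167
  N ⇒ keep positive
  Longitude: 178 + 32.46/60 = 178.5410000
  E → positive
Point 4:
  Lat: 13′ + 46.4″ = 13.77333′; 54 + 13.77333/60 = 54.2295556
  S → negative
  λ: 162 + 13/60 + 28/3600 = 162.2244444
  E → positive
Point 5:
  Lat: degrees = first 2 digits = 47, minutes = 57.3286; 47 + 57.3286/60 = 47.9554767
  N → positive
  Lon: split at 3 digits → 076° and 13.98827′; 76 + 13.98827/60 = 76.2331378
  E ⇒ keep positive

1. -0.209706, -46.998333
2. -54.830967, -168.976222
3. 0.562817, 178.541000
4. -54.229556, 162.224444
5. 47.955477, 76.233138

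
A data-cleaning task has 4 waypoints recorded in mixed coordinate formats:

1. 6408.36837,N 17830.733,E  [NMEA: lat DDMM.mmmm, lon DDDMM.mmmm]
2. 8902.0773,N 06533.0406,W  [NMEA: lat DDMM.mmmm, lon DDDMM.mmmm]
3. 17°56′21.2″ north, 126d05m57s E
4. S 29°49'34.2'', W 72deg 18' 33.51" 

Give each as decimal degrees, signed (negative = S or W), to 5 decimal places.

Point 1:
  Latitude: split at 2 digits → 64° and 8.36837′; 64 + 8.36837/60 = 64.139473
  N → positive
  λ: split at 3 digits → 178° and 30.733′; 178 + 30.733/60 = 178.512217
  E ⇒ keep positive
Point 2:
  Latitude: split at 2 digits → 89° and 2.0773′; 89 + 2.0773/60 = 89.034622
  N ⇒ keep positive
  Longitude: degrees = first 3 digits = 65, minutes = 33.0406; 65 + 33.0406/60 = 65.550677
  hemisphere W, so the sign is −
Point 3:
  φ: 17° + 56/60 + 21.2/3600 = 17 + 0.933333 + 0.005889 = 17.939222
  N → positive
  Lon: 126 + 5/60 + 57/3600 = 126.099167
  E ⇒ keep positive
Point 4:
  Latitude: 29 + 49/60 + 34.2/3600 = 29.826167
  S ⇒ negate
  Lon: 72 + 18/60 + 33.51/3600 = 72.309308
  hemisphere W, so the sign is −

1. 64.13947, 178.51222
2. 89.03462, -65.55068
3. 17.93922, 126.09917
4. -29.82617, -72.30931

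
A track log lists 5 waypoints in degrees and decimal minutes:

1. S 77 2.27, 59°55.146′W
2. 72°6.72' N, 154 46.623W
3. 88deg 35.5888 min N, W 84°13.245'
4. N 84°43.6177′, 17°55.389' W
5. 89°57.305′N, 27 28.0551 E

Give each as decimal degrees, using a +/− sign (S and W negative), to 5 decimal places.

Point 1:
  Latitude: 2.27′ = 0.037833°; total 77.037833
  hemisphere S, so the sign is −
  Lon: 55.146′ = 0.919100°; total 59.919100
  W ⇒ negate
Point 2:
  φ: 6.72′ = 0.112000°; total 72.112000
  N → positive
  λ: 46.623′ = 0.777050°; total 154.777050
  W → negative
Point 3:
  Lat: 35.5888′ = 0.593147°; total 88.593147
  N ⇒ keep positive
  λ: 84 + 13.245/60 = 84.220750
  W → negative
Point 4:
  φ: 84 + 43.6177/60 = 84.726962
  N → positive
  Lon: 55.389′ = 0.923150°; total 17.923150
  W → negative
Point 5:
  Latitude: 57.305′ = 0.955083°; total 89.955083
  N ⇒ keep positive
  λ: 27 + 28.0551/60 = 27.467585
  E ⇒ keep positive

1. -77.03783, -59.91910
2. 72.11200, -154.77705
3. 88.59315, -84.22075
4. 84.72696, -17.92315
5. 89.95508, 27.46759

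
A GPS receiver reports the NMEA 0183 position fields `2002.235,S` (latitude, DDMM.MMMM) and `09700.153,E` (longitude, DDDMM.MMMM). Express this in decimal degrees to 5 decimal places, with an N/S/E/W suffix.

20.03725° S, 97.00255° E

φ: degrees = first 2 digits = 20, minutes = 2.235; 20 + 2.235/60 = 20.037250
λ: split at 3 digits → 097° and 0.153′; 97 + 0.153/60 = 97.002550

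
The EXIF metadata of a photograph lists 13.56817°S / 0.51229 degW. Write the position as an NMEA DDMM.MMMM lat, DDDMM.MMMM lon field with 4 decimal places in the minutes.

1334.0902,S / 00030.7374,W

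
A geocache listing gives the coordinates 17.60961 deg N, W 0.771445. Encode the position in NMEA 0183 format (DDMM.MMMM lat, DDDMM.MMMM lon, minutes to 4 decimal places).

1736.5766,N / 00046.2867,W

Lat: minutes = (17.609610 − 17) × 60 = 36.576600
Longitude: fractional part 0.771445 → 46.286700 minutes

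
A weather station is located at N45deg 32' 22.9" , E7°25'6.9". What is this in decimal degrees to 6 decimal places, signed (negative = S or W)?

φ: 45° + 32/60 + 22.9/3600 = 45 + 0.533333 + 0.006361 = 45.5396944
N → positive
Lon: 7 + 25/60 + 6.9/3600 = 7.4185833
E ⇒ keep positive

45.539694, 7.418583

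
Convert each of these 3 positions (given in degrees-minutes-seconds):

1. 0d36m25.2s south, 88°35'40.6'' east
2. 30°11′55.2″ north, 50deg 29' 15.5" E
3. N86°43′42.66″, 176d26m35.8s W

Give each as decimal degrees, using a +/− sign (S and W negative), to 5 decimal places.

1. -0.60700, 88.59461
2. 30.19867, 50.48764
3. 86.72852, -176.44328

Point 1:
  Latitude: 0 + 36/60 + 25.2/3600 = 0.607000
  S → negative
  Lon: 88° + 35/60 + 40.6/3600 = 88 + 0.583333 + 0.011278 = 88.594611
  E → positive
Point 2:
  Lat: 30 + 11/60 + 55.2/3600 = 30.198667
  N → positive
  λ: 29′ + 15.5″ = 29.25833′; 50 + 29.25833/60 = 50.487639
  E ⇒ keep positive
Point 3:
  Latitude: 86° + 43/60 + 42.66/3600 = 86 + 0.716667 + 0.011850 = 86.728517
  N ⇒ keep positive
  Lon: 26′ + 35.8″ = 26.59667′; 176 + 26.59667/60 = 176.443278
  W ⇒ negate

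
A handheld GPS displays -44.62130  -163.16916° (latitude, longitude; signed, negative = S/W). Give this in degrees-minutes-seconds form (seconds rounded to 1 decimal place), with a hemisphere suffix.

Latitude is negative → S; |value| = 44.621300
Lat: 0.621300 × 60 = 37.27800′ → 37′, remainder × 60 = 16.680″
Longitude is negative → W; |value| = 163.169160
λ: 0.169160° → 10.14960′; 0.14960 × 60 = 8.976″

44°37′16.7″ S, 163°10′9.0″ W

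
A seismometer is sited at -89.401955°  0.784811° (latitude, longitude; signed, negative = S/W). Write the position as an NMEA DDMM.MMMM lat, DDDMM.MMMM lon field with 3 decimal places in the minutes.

8924.117,S / 00047.089,E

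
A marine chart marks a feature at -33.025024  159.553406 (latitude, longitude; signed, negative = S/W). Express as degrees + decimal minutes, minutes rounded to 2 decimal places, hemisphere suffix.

Latitude is negative → S; |value| = 33.025024
Latitude: 33° + 0.025024 × 60 = 33° 1.5014′
Longitude: minutes = (159.553406 − 159) × 60 = 33.2044

33° 1.50′ S, 159° 33.20′ E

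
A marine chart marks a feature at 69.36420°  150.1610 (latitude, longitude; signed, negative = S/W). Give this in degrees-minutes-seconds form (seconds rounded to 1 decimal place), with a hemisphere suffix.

69°21′51.1″ N, 150°09′39.6″ E

Lat: 0.364200° → 21.85200′; 0.85200 × 60 = 51.120″
Longitude: 0.161000 × 60 = 9.66000′ → 9′, remainder × 60 = 39.600″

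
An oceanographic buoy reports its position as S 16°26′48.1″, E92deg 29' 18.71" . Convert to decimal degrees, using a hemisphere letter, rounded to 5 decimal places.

16.44669° S, 92.48853° E

Lat: 16° + 26/60 + 48.1/3600 = 16 + 0.433333 + 0.013361 = 16.446694
Lon: 92° + 29/60 + 18.71/3600 = 92 + 0.483333 + 0.005197 = 92.488531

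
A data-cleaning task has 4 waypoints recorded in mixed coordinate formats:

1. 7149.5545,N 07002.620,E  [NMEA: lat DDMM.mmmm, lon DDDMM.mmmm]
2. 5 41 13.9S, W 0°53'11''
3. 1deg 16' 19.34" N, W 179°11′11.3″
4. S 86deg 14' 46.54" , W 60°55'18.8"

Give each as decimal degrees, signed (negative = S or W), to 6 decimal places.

1. 71.825908, 70.043667
2. -5.687194, -0.886389
3. 1.272039, -179.186472
4. -86.246261, -60.921889

Point 1:
  Lat: split at 2 digits → 71° and 49.5545′; 71 + 49.5545/60 = 71.8259083
  N → positive
  Longitude: degrees = first 3 digits = 70, minutes = 2.62; 70 + 2.62/60 = 70.0436667
  E → positive
Point 2:
  Latitude: 5° + 41/60 + 13.9/3600 = 5 + 0.683333 + 0.003861 = 5.6871944
  S ⇒ negate
  Longitude: 0° + 53/60 + 11/3600 = 0 + 0.883333 + 0.003056 = 0.8863889
  W → negative
Point 3:
  Lat: 1° + 16/60 + 19.34/3600 = 1 + 0.266667 + 0.005372 = 1.2720389
  N → positive
  λ: 179° + 11/60 + 11.3/3600 = 179 + 0.183333 + 0.003139 = 179.1864722
  hemisphere W, so the sign is −
Point 4:
  Latitude: 86 + 14/60 + 46.54/3600 = 86.2462611
  hemisphere S, so the sign is −
  Longitude: 60 + 55/60 + 18.8/3600 = 60.9218889
  W ⇒ negate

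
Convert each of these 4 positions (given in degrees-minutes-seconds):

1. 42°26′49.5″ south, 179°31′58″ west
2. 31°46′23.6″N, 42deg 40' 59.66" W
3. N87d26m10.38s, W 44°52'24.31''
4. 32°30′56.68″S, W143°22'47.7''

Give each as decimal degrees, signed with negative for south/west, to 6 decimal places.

Point 1:
  Lat: 26′ + 49.5″ = 26.82500′; 42 + 26.82500/60 = 42.4470833
  S → negative
  Lon: 31′ + 58″ = 31.96667′; 179 + 31.96667/60 = 179.5327778
  W ⇒ negate
Point 2:
  Latitude: 31 + 46/60 + 23.6/3600 = 31.7732222
  N ⇒ keep positive
  Lon: 42 + 40/60 + 59.66/3600 = 42.6832389
  hemisphere W, so the sign is −
Point 3:
  φ: 26′ + 10.38″ = 26.17300′; 87 + 26.17300/60 = 87.4362167
  N → positive
  λ: 44° + 52/60 + 24.31/3600 = 44 + 0.866667 + 0.006753 = 44.8734194
  W → negative
Point 4:
  Lat: 30′ + 56.68″ = 30.94467′; 32 + 30.94467/60 = 32.5157444
  hemisphere S, so the sign is −
  Lon: 143° + 22/60 + 47.7/3600 = 143 + 0.366667 + 0.013250 = 143.3799167
  hemisphere W, so the sign is −

1. -42.447083, -179.532778
2. 31.773222, -42.683239
3. 87.436217, -44.873419
4. -32.515744, -143.379917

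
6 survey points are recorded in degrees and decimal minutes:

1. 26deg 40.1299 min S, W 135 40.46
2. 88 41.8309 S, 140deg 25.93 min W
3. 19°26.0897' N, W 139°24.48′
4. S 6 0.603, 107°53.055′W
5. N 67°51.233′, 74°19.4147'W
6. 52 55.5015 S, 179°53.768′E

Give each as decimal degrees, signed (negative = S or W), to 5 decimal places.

1. -26.66883, -135.67433
2. -88.69718, -140.43217
3. 19.43483, -139.40800
4. -6.01005, -107.88425
5. 67.85388, -74.32358
6. -52.92503, 179.89613

Point 1:
  Lat: 26 + 40.1299/60 = 26.668832
  S → negative
  Lon: 40.46′ = 0.674333°; total 135.674333
  W → negative
Point 2:
  Latitude: 88 + 41.8309/60 = 88.697182
  S ⇒ negate
  λ: 25.93′ = 0.432167°; total 140.432167
  W ⇒ negate
Point 3:
  Lat: 19 + 26.0897/60 = 19.434828
  N → positive
  Lon: 24.48′ = 0.408000°; total 139.408000
  W ⇒ negate
Point 4:
  φ: 6 + 0.603/60 = 6.010050
  S → negative
  λ: 53.055′ = 0.884250°; total 107.884250
  hemisphere W, so the sign is −
Point 5:
  φ: 67 + 51.233/60 = 67.853883
  N ⇒ keep positive
  Lon: 19.4147′ = 0.323578°; total 74.323578
  W ⇒ negate
Point 6:
  Latitude: 52 + 55.5015/60 = 52.925025
  S ⇒ negate
  Lon: 53.768′ = 0.896133°; total 179.896133
  E ⇒ keep positive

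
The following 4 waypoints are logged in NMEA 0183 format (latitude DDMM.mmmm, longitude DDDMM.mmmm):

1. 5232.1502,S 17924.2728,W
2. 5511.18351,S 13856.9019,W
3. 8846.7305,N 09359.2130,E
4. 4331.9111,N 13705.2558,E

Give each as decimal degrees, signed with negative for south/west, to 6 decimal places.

1. -52.535837, -179.404547
2. -55.186392, -138.948365
3. 88.778842, 93.986883
4. 43.531852, 137.087597

Point 1:
  Latitude: degrees = first 2 digits = 52, minutes = 32.1502; 52 + 32.1502/60 = 52.5358367
  S ⇒ negate
  Lon: split at 3 digits → 179° and 24.2728′; 179 + 24.2728/60 = 179.4045467
  hemisphere W, so the sign is −
Point 2:
  Latitude: split at 2 digits → 55° and 11.18351′; 55 + 11.18351/60 = 55.1863918
  S → negative
  Lon: degrees = first 3 digits = 138, minutes = 56.9019; 138 + 56.9019/60 = 138.9483650
  W ⇒ negate
Point 3:
  Lat: degrees = first 2 digits = 88, minutes = 46.7305; 88 + 46.7305/60 = 88.7788417
  N ⇒ keep positive
  Longitude: degrees = first 3 digits = 93, minutes = 59.213; 93 + 59.213/60 = 93.9868833
  E → positive
Point 4:
  Lat: split at 2 digits → 43° and 31.9111′; 43 + 31.9111/60 = 43.5318517
  N → positive
  Longitude: split at 3 digits → 137° and 5.2558′; 137 + 5.2558/60 = 137.0875967
  E → positive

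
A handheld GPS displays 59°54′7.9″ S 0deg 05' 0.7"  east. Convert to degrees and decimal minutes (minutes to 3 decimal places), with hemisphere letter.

φ: 54 + 7.9/60 = 54.13167′
λ: seconds/60 = 0.01167; minutes = 5 + 0.01167 = 5.01167

59° 54.132′ S, 0° 5.012′ E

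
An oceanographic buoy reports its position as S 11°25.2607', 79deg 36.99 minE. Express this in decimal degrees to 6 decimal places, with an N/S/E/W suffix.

φ: 25.2607′ = 0.421012°; total 11.4210117
λ: 36.99′ = 0.616500°; total 79.6165000

11.421012° S, 79.616500° E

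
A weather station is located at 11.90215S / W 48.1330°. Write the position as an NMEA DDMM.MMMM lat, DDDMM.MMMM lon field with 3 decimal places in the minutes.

Latitude: fractional part 0.902150 → 54.12900 minutes
λ: fractional part 0.133000 → 7.98000 minutes

1154.129,S / 04807.980,W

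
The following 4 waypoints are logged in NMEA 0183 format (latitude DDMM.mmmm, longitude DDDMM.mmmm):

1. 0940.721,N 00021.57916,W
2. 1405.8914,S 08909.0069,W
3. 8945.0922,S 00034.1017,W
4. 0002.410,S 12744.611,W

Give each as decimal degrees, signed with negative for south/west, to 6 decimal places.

Point 1:
  Lat: degrees = first 2 digits = 9, minutes = 40.721; 9 + 40.721/60 = 9.6786833
  N → positive
  Longitude: split at 3 digits → 000° and 21.57916′; 0 + 21.57916/60 = 0.3596527
  W → negative
Point 2:
  Latitude: split at 2 digits → 14° and 5.8914′; 14 + 5.8914/60 = 14.0981900
  hemisphere S, so the sign is −
  Longitude: split at 3 digits → 089° and 9.0069′; 89 + 9.0069/60 = 89.1501150
  W ⇒ negate
Point 3:
  Lat: degrees = first 2 digits = 89, minutes = 45.0922; 89 + 45.0922/60 = 89.7515367
  S → negative
  Lon: split at 3 digits → 000° and 34.1017′; 0 + 34.1017/60 = 0.5683617
  W ⇒ negate
Point 4:
  Latitude: degrees = first 2 digits = 0, minutes = 2.41; 0 + 2.41/60 = 0.0401667
  S → negative
  Lon: degrees = first 3 digits = 127, minutes = 44.611; 127 + 44.611/60 = 127.7435167
  W ⇒ negate

1. 9.678683, -0.359653
2. -14.098190, -89.150115
3. -89.751537, -0.568362
4. -0.040167, -127.743517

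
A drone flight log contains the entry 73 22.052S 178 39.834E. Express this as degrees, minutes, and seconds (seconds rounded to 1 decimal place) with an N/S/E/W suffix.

φ: fractional minutes 0.05200 × 60 = 3.120″
Longitude: 39.83400′ → 39′ and 0.83400 × 60 = 50.040″

73°22′3.1″ S, 178°39′50.0″ E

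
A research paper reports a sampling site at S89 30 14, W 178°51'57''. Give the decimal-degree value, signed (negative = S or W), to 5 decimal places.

Lat: 30′ + 14″ = 30.23333′; 89 + 30.23333/60 = 89.503889
hemisphere S, so the sign is −
Lon: 51′ + 57″ = 51.95000′; 178 + 51.95000/60 = 178.865833
W → negative

-89.50389, -178.86583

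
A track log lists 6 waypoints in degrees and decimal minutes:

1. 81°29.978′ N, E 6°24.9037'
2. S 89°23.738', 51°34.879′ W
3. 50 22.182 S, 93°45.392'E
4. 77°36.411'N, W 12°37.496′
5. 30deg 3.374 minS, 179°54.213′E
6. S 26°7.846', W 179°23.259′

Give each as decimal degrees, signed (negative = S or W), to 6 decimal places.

Point 1:
  Latitude: 81 + 29.978/60 = 81.4996333
  N → positive
  Lon: 24.9037′ = 0.415062°; total 6.4150617
  E ⇒ keep positive
Point 2:
  Latitude: 89 + 23.738/60 = 89.3956333
  S ⇒ negate
  λ: 51 + 34.879/60 = 51.5813167
  W ⇒ negate
Point 3:
  Lat: 22.182′ = 0.369700°; total 50.3697000
  S → negative
  λ: 45.392′ = 0.756533°; total 93.7565333
  E ⇒ keep positive
Point 4:
  φ: 77 + 36.411/60 = 77.6068500
  N → positive
  Longitude: 12 + 37.496/60 = 12.6249333
  W ⇒ negate
Point 5:
  Latitude: 3.374′ = 0.056233°; total 30.0562333
  hemisphere S, so the sign is −
  λ: 179 + 54.213/60 = 179.9035500
  E → positive
Point 6:
  φ: 26 + 7.846/60 = 26.1307667
  hemisphere S, so the sign is −
  λ: 23.259′ = 0.387650°; total 179.3876500
  W → negative

1. 81.499633, 6.415062
2. -89.395633, -51.581317
3. -50.369700, 93.756533
4. 77.606850, -12.624933
5. -30.056233, 179.903550
6. -26.130767, -179.387650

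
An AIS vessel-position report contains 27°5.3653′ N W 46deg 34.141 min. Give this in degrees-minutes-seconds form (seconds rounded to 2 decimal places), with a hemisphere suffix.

Latitude: 5.36530′ → 5′ and 0.36530 × 60 = 21.9180″
λ: 34.14100′ → 34′ and 0.14100 × 60 = 8.4600″

27°05′21.92″ N, 46°34′8.46″ W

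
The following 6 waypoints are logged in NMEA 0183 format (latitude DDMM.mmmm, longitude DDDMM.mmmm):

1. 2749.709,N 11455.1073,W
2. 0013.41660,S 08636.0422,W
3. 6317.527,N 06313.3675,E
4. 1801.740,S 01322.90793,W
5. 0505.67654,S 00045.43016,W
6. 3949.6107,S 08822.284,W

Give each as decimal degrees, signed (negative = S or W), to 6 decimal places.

1. 27.828483, -114.918455
2. -0.223610, -86.600703
3. 63.292117, 63.222792
4. -18.029000, -13.381799
5. -5.094609, -0.757169
6. -39.826845, -88.371400

Point 1:
  Lat: split at 2 digits → 27° and 49.709′; 27 + 49.709/60 = 27.8284833
  N → positive
  Longitude: split at 3 digits → 114° and 55.1073′; 114 + 55.1073/60 = 114.9184550
  W → negative
Point 2:
  Lat: degrees = first 2 digits = 0, minutes = 13.4166; 0 + 13.4166/60 = 0.2236100
  S ⇒ negate
  Longitude: split at 3 digits → 086° and 36.0422′; 86 + 36.0422/60 = 86.6007033
  W ⇒ negate
Point 3:
  Lat: degrees = first 2 digits = 63, minutes = 17.527; 63 + 17.527/60 = 63.2921167
  N ⇒ keep positive
  Longitude: degrees = first 3 digits = 63, minutes = 13.3675; 63 + 13.3675/60 = 63.2227917
  E → positive
Point 4:
  Lat: degrees = first 2 digits = 18, minutes = 1.74; 18 + 1.74/60 = 18.0290000
  S ⇒ negate
  Longitude: split at 3 digits → 013° and 22.90793′; 13 + 22.90793/60 = 13.3817988
  W ⇒ negate
Point 5:
  Lat: split at 2 digits → 05° and 5.67654′; 5 + 5.67654/60 = 5.0946090
  S ⇒ negate
  Lon: split at 3 digits → 000° and 45.43016′; 0 + 45.43016/60 = 0.7571693
  W ⇒ negate
Point 6:
  φ: degrees = first 2 digits = 39, minutes = 49.6107; 39 + 49.6107/60 = 39.8268450
  hemisphere S, so the sign is −
  Longitude: degrees = first 3 digits = 88, minutes = 22.284; 88 + 22.284/60 = 88.3714000
  hemisphere W, so the sign is −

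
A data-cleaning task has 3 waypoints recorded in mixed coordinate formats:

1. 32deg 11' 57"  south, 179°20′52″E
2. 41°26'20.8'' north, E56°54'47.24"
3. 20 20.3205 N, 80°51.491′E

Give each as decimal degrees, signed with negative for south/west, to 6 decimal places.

1. -32.199167, 179.347778
2. 41.439111, 56.913122
3. 20.338675, 80.858183

Point 1:
  Latitude: 11′ + 57″ = 11.95000′; 32 + 11.95000/60 = 32.1991667
  S ⇒ negate
  Longitude: 179 + 20/60 + 52/3600 = 179.3477778
  E ⇒ keep positive
Point 2:
  φ: 26′ + 20.8″ = 26.34667′; 41 + 26.34667/60 = 41.4391111
  N ⇒ keep positive
  Longitude: 54′ + 47.24″ = 54.78733′; 56 + 54.78733/60 = 56.9131222
  E → positive
Point 3:
  φ: 20.3205′ = 0.338675°; total 20.3386750
  N → positive
  λ: 51.491′ = 0.858183°; total 80.8581833
  E ⇒ keep positive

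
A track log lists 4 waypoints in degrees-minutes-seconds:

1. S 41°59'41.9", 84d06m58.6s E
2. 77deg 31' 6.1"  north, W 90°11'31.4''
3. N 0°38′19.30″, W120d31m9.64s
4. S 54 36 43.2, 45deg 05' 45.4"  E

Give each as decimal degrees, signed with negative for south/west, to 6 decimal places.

Point 1:
  Latitude: 41° + 59/60 + 41.9/3600 = 41 + 0.983333 + 0.011639 = 41.9949722
  S ⇒ negate
  λ: 84° + 6/60 + 58.6/3600 = 84 + 0.100000 + 0.016278 = 84.1162778
  E → positive
Point 2:
  Lat: 31′ + 6.1″ = 31.10167′; 77 + 31.10167/60 = 77.5183611
  N → positive
  Longitude: 90 + 11/60 + 31.4/3600 = 90.1920556
  W ⇒ negate
Point 3:
  Lat: 38′ + 19.3″ = 38.32167′; 0 + 38.32167/60 = 0.6386944
  N → positive
  λ: 31′ + 9.64″ = 31.16067′; 120 + 31.16067/60 = 120.5193444
  W → negative
Point 4:
  φ: 36′ + 43.2″ = 36.72000′; 54 + 36.72000/60 = 54.6120000
  S ⇒ negate
  Lon: 5′ + 45.4″ = 5.75667′; 45 + 5.75667/60 = 45.0959444
  E → positive

1. -41.994972, 84.116278
2. 77.518361, -90.192056
3. 0.638694, -120.519344
4. -54.612000, 45.095944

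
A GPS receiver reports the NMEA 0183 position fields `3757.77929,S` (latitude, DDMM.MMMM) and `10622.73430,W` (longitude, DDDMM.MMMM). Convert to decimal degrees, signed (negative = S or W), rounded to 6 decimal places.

Latitude: degrees = first 2 digits = 37, minutes = 57.77929; 37 + 57.77929/60 = 37.9629882
hemisphere S, so the sign is −
Lon: split at 3 digits → 106° and 22.7343′; 106 + 22.7343/60 = 106.3789050
W → negative

-37.962988, -106.378905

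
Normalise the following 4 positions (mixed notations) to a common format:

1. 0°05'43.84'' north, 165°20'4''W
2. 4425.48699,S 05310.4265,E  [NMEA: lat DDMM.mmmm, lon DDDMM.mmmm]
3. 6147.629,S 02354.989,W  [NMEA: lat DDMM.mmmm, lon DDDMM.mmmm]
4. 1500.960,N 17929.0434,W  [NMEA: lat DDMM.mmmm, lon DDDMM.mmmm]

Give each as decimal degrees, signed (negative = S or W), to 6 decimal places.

1. 0.095511, -165.334444
2. -44.424783, 53.173775
3. -61.793817, -23.916483
4. 15.016000, -179.484057

Point 1:
  φ: 0 + 5/60 + 43.84/3600 = 0.0955111
  N → positive
  Lon: 165 + 20/60 + 4/3600 = 165.3344444
  W ⇒ negate
Point 2:
  Lat: degrees = first 2 digits = 44, minutes = 25.48699; 44 + 25.48699/60 = 44.4247832
  S ⇒ negate
  Longitude: degrees = first 3 digits = 53, minutes = 10.4265; 53 + 10.4265/60 = 53.1737750
  E → positive
Point 3:
  φ: split at 2 digits → 61° and 47.629′; 61 + 47.629/60 = 61.7938167
  S ⇒ negate
  λ: degrees = first 3 digits = 23, minutes = 54.989; 23 + 54.989/60 = 23.9164833
  W ⇒ negate
Point 4:
  Lat: split at 2 digits → 15° and 0.96′; 15 + 0.96/60 = 15.0160000
  N ⇒ keep positive
  λ: degrees = first 3 digits = 179, minutes = 29.0434; 179 + 29.0434/60 = 179.4840567
  W → negative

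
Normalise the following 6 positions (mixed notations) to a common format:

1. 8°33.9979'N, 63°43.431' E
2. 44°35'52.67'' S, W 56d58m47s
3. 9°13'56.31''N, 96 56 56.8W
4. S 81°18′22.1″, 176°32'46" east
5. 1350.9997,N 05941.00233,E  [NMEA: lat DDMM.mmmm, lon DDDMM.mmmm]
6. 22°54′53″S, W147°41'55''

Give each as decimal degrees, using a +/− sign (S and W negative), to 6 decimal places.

1. 8.566632, 63.723850
2. -44.597964, -56.979722
3. 9.232308, -96.949111
4. -81.306139, 176.546111
5. 13.849995, 59.683372
6. -22.914722, -147.698611

Point 1:
  Lat: 8 + 33.9979/60 = 8.5666317
  N ⇒ keep positive
  Longitude: 63 + 43.431/60 = 63.7238500
  E → positive
Point 2:
  Lat: 44 + 35/60 + 52.67/3600 = 44.5979639
  S ⇒ negate
  λ: 56 + 58/60 + 47/3600 = 56.9797222
  W ⇒ negate
Point 3:
  φ: 13′ + 56.31″ = 13.93850′; 9 + 13.93850/60 = 9.2323083
  N → positive
  Longitude: 56′ + 56.8″ = 56.94667′; 96 + 56.94667/60 = 96.9491111
  W ⇒ negate
Point 4:
  φ: 18′ + 22.1″ = 18.36833′; 81 + 18.36833/60 = 81.3061389
  S ⇒ negate
  Longitude: 176° + 32/60 + 46/3600 = 176 + 0.533333 + 0.012778 = 176.5461111
  E → positive
Point 5:
  Latitude: split at 2 digits → 13° and 50.9997′; 13 + 50.9997/60 = 13.8499950
  N ⇒ keep positive
  Lon: degrees = first 3 digits = 59, minutes = 41.00233; 59 + 41.00233/60 = 59.6833722
  E ⇒ keep positive
Point 6:
  Lat: 54′ + 53″ = 54.88333′; 22 + 54.88333/60 = 22.9147222
  S → negative
  Longitude: 41′ + 55″ = 41.91667′; 147 + 41.91667/60 = 147.6986111
  hemisphere W, so the sign is −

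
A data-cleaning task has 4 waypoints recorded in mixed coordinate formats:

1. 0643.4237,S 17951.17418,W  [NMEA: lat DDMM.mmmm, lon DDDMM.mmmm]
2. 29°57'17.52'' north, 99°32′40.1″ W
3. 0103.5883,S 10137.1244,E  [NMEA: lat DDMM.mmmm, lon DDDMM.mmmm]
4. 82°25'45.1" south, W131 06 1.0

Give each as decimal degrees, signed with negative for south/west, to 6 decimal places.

1. -6.723728, -179.852903
2. 29.954867, -99.544472
3. -1.059805, 101.618740
4. -82.429194, -131.100278

Point 1:
  Lat: split at 2 digits → 06° and 43.4237′; 6 + 43.4237/60 = 6.7237283
  hemisphere S, so the sign is −
  λ: split at 3 digits → 179° and 51.17418′; 179 + 51.17418/60 = 179.8529030
  W ⇒ negate
Point 2:
  Lat: 57′ + 17.52″ = 57.29200′; 29 + 57.29200/60 = 29.9548667
  N ⇒ keep positive
  Lon: 99 + 32/60 + 40.1/3600 = 99.5444722
  W → negative
Point 3:
  φ: degrees = first 2 digits = 1, minutes = 3.5883; 1 + 3.5883/60 = 1.0598050
  S → negative
  λ: degrees = first 3 digits = 101, minutes = 37.1244; 101 + 37.1244/60 = 101.6187400
  E ⇒ keep positive
Point 4:
  Lat: 25′ + 45.1″ = 25.75167′; 82 + 25.75167/60 = 82.4291944
  S ⇒ negate
  Longitude: 131 + 6/60 + 1/3600 = 131.1002778
  hemisphere W, so the sign is −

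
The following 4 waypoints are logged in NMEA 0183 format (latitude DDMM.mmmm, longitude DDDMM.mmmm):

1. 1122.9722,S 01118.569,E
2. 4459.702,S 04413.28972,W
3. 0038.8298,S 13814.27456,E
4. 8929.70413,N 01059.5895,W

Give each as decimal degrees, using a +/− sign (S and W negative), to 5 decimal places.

1. -11.38287, 11.30948
2. -44.99503, -44.22150
3. -0.64716, 138.23791
4. 89.49507, -10.99316

Point 1:
  Latitude: degrees = first 2 digits = 11, minutes = 22.9722; 11 + 22.9722/60 = 11.382870
  S ⇒ negate
  Lon: degrees = first 3 digits = 11, minutes = 18.569; 11 + 18.569/60 = 11.309483
  E ⇒ keep positive
Point 2:
  Latitude: degrees = first 2 digits = 44, minutes = 59.702; 44 + 59.702/60 = 44.995033
  S ⇒ negate
  λ: split at 3 digits → 044° and 13.28972′; 44 + 13.28972/60 = 44.221495
  hemisphere W, so the sign is −
Point 3:
  Lat: split at 2 digits → 00° and 38.8298′; 0 + 38.8298/60 = 0.647163
  S → negative
  λ: degrees = first 3 digits = 138, minutes = 14.27456; 138 + 14.27456/60 = 138.237909
  E → positive
Point 4:
  Lat: degrees = first 2 digits = 89, minutes = 29.70413; 89 + 29.70413/60 = 89.495069
  N → positive
  Longitude: degrees = first 3 digits = 10, minutes = 59.5895; 10 + 59.5895/60 = 10.993158
  W → negative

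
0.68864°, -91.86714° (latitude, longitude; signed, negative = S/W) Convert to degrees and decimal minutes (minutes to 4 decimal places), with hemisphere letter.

0° 41.3184′ N, 91° 52.0284′ W

Latitude: fractional part 0.688640 → 41.318400 minutes
Longitude is negative → W; |value| = 91.867140
Longitude: minutes = (91.867140 − 91) × 60 = 52.028400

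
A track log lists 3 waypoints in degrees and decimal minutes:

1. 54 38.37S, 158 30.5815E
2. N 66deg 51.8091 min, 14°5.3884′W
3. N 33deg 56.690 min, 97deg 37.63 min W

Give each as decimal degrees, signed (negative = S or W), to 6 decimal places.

1. -54.639500, 158.509692
2. 66.863485, -14.089807
3. 33.944833, -97.627167

Point 1:
  Lat: 38.37′ = 0.639500°; total 54.6395000
  S ⇒ negate
  λ: 30.5815′ = 0.509692°; total 158.5096917
  E → positive
Point 2:
  Latitude: 51.8091′ = 0.863485°; total 66.8634850
  N → positive
  Lon: 5.3884′ = 0.089807°; total 14.0898067
  hemisphere W, so the sign is −
Point 3:
  Latitude: 33 + 56.69/60 = 33.9448333
  N → positive
  Longitude: 97 + 37.63/60 = 97.6271667
  W ⇒ negate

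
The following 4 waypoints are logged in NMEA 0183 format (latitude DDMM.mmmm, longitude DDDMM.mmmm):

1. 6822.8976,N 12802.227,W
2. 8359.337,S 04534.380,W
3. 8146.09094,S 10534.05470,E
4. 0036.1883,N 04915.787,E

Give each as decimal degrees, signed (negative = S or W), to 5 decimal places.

Point 1:
  φ: degrees = first 2 digits = 68, minutes = 22.8976; 68 + 22.8976/60 = 68.381627
  N ⇒ keep positive
  Longitude: degrees = first 3 digits = 128, minutes = 2.227; 128 + 2.227/60 = 128.037117
  W ⇒ negate
Point 2:
  Latitude: degrees = first 2 digits = 83, minutes = 59.337; 83 + 59.337/60 = 83.988950
  hemisphere S, so the sign is −
  Lon: degrees = first 3 digits = 45, minutes = 34.38; 45 + 34.38/60 = 45.573000
  W → negative
Point 3:
  Lat: split at 2 digits → 81° and 46.09094′; 81 + 46.09094/60 = 81.768182
  S ⇒ negate
  Lon: split at 3 digits → 105° and 34.0547′; 105 + 34.0547/60 = 105.567578
  E ⇒ keep positive
Point 4:
  φ: split at 2 digits → 00° and 36.1883′; 0 + 36.1883/60 = 0.603138
  N → positive
  Longitude: split at 3 digits → 049° and 15.787′; 49 + 15.787/60 = 49.263117
  E → positive

1. 68.38163, -128.03712
2. -83.98895, -45.57300
3. -81.76818, 105.56758
4. 0.60314, 49.26312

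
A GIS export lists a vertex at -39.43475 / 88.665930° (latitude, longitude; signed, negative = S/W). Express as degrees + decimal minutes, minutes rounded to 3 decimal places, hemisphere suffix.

Latitude is negative → S; |value| = 39.434750
φ: 39° + 0.434750 × 60 = 39° 26.08500′
Longitude: fractional part 0.665930 → 39.95580 minutes

39° 26.085′ S, 88° 39.956′ E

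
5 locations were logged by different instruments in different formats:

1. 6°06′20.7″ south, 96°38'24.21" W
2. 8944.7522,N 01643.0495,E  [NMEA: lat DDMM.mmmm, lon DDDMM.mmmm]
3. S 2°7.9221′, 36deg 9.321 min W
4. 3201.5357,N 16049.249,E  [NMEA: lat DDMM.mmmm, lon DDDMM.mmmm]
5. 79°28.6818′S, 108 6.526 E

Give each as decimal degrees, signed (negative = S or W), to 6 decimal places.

1. -6.105750, -96.640058
2. 89.745870, 16.717492
3. -2.132035, -36.155350
4. 32.025595, 160.820817
5. -79.478030, 108.108767

Point 1:
  Latitude: 6 + 6/60 + 20.7/3600 = 6.1057500
  S ⇒ negate
  Lon: 96 + 38/60 + 24.21/3600 = 96.6400583
  hemisphere W, so the sign is −
Point 2:
  Lat: split at 2 digits → 89° and 44.7522′; 89 + 44.7522/60 = 89.7458700
  N → positive
  Longitude: split at 3 digits → 016° and 43.0495′; 16 + 43.0495/60 = 16.7174917
  E ⇒ keep positive
Point 3:
  Latitude: 7.9221′ = 0.132035°; total 2.1320350
  hemisphere S, so the sign is −
  Longitude: 9.321′ = 0.155350°; total 36.1553500
  hemisphere W, so the sign is −
Point 4:
  Latitude: split at 2 digits → 32° and 1.5357′; 32 + 1.5357/60 = 32.0255950
  N → positive
  λ: degrees = first 3 digits = 160, minutes = 49.249; 160 + 49.249/60 = 160.8208167
  E → positive
Point 5:
  φ: 28.6818′ = 0.478030°; total 79.4780300
  hemisphere S, so the sign is −
  Longitude: 108 + 6.526/60 = 108.1087667
  E → positive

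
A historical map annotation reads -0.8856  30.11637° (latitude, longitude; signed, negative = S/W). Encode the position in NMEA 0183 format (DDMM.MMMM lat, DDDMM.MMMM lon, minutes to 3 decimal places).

Latitude is negative → S; |value| = 0.885600
Lat: 0° + 0.885600 × 60 = 0° 53.13600′
Lon: minutes = (30.116370 − 30) × 60 = 6.98220

0053.136,S / 03006.982,E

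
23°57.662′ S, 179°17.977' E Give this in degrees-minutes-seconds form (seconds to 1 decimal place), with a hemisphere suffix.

23°57′39.7″ S, 179°17′58.6″ E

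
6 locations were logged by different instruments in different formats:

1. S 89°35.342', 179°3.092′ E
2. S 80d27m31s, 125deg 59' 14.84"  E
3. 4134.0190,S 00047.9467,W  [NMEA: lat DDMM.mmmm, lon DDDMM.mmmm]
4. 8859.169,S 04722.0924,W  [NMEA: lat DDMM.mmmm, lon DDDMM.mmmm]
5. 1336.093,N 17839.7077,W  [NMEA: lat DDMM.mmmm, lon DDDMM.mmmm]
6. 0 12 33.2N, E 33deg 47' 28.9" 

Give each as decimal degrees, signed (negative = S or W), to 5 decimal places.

1. -89.58903, 179.05153
2. -80.45861, 125.98746
3. -41.56698, -0.79911
4. -88.98615, -47.36821
5. 13.60155, -178.66180
6. 0.20922, 33.79136

Point 1:
  Latitude: 35.342′ = 0.589033°; total 89.589033
  hemisphere S, so the sign is −
  Lon: 179 + 3.092/60 = 179.051533
  E → positive
Point 2:
  φ: 80 + 27/60 + 31/3600 = 80.458611
  S → negative
  λ: 59′ + 14.84″ = 59.24733′; 125 + 59.24733/60 = 125.987456
  E → positive
Point 3:
  Latitude: split at 2 digits → 41° and 34.019′; 41 + 34.019/60 = 41.566983
  hemisphere S, so the sign is −
  λ: degrees = first 3 digits = 0, minutes = 47.9467; 0 + 47.9467/60 = 0.799112
  hemisphere W, so the sign is −
Point 4:
  φ: split at 2 digits → 88° and 59.169′; 88 + 59.169/60 = 88.986150
  hemisphere S, so the sign is −
  Longitude: degrees = first 3 digits = 47, minutes = 22.0924; 47 + 22.0924/60 = 47.368207
  W ⇒ negate
Point 5:
  Lat: split at 2 digits → 13° and 36.093′; 13 + 36.093/60 = 13.601550
  N ⇒ keep positive
  Lon: degrees = first 3 digits = 178, minutes = 39.7077; 178 + 39.7077/60 = 178.661795
  W ⇒ negate
Point 6:
  Latitude: 12′ + 33.2″ = 12.55333′; 0 + 12.55333/60 = 0.209222
  N ⇒ keep positive
  Lon: 47′ + 28.9″ = 47.48167′; 33 + 47.48167/60 = 33.791361
  E → positive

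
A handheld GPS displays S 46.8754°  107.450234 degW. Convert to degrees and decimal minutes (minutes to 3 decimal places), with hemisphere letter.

46° 52.524′ S, 107° 27.014′ W

Lat: minutes = (46.875400 − 46) × 60 = 52.52400
Lon: 107° + 0.450234 × 60 = 107° 27.01404′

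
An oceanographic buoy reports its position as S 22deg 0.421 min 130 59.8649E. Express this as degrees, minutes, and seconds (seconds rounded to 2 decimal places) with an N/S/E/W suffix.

Latitude: fractional minutes 0.42100 × 60 = 25.2600″
Longitude: 59.86490′ → 59′ and 0.86490 × 60 = 51.8940″

22°00′25.26″ S, 130°59′51.89″ E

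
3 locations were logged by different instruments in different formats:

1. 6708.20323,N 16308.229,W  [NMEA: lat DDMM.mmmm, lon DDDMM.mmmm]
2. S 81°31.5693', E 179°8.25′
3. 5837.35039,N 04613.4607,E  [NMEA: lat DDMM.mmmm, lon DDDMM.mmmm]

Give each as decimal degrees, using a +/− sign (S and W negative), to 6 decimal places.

1. 67.136721, -163.137150
2. -81.526155, 179.137500
3. 58.622507, 46.224345

Point 1:
  Lat: split at 2 digits → 67° and 8.20323′; 67 + 8.20323/60 = 67.1367205
  N → positive
  Lon: split at 3 digits → 163° and 8.229′; 163 + 8.229/60 = 163.1371500
  W ⇒ negate
Point 2:
  φ: 31.5693′ = 0.526155°; total 81.5261550
  S ⇒ negate
  λ: 8.25′ = 0.137500°; total 179.1375000
  E ⇒ keep positive
Point 3:
  Latitude: split at 2 digits → 58° and 37.35039′; 58 + 37.35039/60 = 58.6225065
  N ⇒ keep positive
  Longitude: degrees = first 3 digits = 46, minutes = 13.4607; 46 + 13.4607/60 = 46.2243450
  E → positive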